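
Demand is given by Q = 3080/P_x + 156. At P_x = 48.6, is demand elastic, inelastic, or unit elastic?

At P_x = 48.6, Q = 219.3745.
dQ/dP_x = −3080/P_x² = −1.304.
Point elasticity E = (dQ/dP_x)·(P_x/Q) = -1.304 × 48.6/219.3745 ≈ -0.289.
|E| ≈ 0.289 < 1, so demand is inelastic.

inelastic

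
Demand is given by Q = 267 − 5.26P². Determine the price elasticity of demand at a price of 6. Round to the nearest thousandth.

At P = 6, Q = 77.64.
dQ/dP = −2·5.26·P = −63.12.
Point elasticity E = (dQ/dP)·(P/Q) = -63.12 × 6/77.64 ≈ -4.878.
|E| > 1, so demand is elastic at this price.

-4.878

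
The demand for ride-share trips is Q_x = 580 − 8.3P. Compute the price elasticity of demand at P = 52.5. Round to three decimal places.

At P = 52.5, Q_x = 144.25.
dQ_x/dP = −8.3.
Point elasticity E = (dQ_x/dP)·(P/Q_x) = -8.3 × 52.5/144.25 ≈ -3.021.
|E| > 1, so demand is elastic at this price.

-3.021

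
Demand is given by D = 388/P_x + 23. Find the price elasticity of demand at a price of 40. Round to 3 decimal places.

-0.297

At P_x = 40, D = 32.7.
dD/dP_x = −388/P_x² = −0.2425.
Point elasticity E = (dD/dP_x)·(P_x/D) = -0.2425 × 40/32.7 ≈ -0.297.
|E| < 1, so demand is inelastic at this price.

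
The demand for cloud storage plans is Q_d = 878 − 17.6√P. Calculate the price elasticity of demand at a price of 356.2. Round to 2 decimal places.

-0.30

At P = 356.2, Q_d = 545.8306.
dQ_d/dP = −17.6/(2√P) = −17.6/(2·18.8733).
Point elasticity E = (dQ_d/dP)·(P/Q_d) = -0.4663 × 356.2/545.8306 ≈ -0.30.
|E| < 1, so demand is inelastic at this price.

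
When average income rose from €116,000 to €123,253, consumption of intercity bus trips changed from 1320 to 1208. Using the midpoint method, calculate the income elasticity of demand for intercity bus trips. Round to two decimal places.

%ΔQ = (1208 − 1320)/[(1320+1208)/2] = -112/1264 ≈ -0.0886.
%ΔY = (123,253 − 116,000)/[(116,000+123,253)/2] = 7253/119626.5 ≈ 0.0606.
E_I = %ΔQ/%ΔY ≈ -1.46.
E_I < 0: inferior good.

-1.46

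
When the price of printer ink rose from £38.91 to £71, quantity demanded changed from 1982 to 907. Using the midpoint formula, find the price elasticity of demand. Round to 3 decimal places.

%ΔQ = (907 − 1982)/[(1982 + 907)/2] = -1075/1444.5 ≈ -0.7442.
%ΔP = (71 − 38.91)/[(38.91 + 71)/2] = 32.09/54.955 ≈ 0.5839.
Arc elasticity E = %ΔQ/%ΔP ≈ -0.7442/0.5839 ≈ -1.274.
|E| > 1: demand is elastic over this range.

-1.274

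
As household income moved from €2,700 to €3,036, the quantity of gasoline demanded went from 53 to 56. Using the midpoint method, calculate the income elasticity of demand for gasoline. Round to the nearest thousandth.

%ΔQ = (56 − 53)/[(53+56)/2] = 3/54.5 ≈ 0.0550.
%ΔM = (3,036 − 2,700)/[(2,700+3,036)/2] = 336/2868 ≈ 0.1172.
E_I = %ΔQ/%ΔM ≈ 0.470.
E_I ∈ (0,1): normal good (necessity).

0.470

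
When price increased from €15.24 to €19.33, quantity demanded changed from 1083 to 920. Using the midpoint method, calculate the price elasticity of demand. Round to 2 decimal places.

-0.69

%Δq = (920 − 1083)/[(1083 + 920)/2] = -163/1001.5 ≈ -0.1628.
%ΔP = (19.33 − 15.24)/[(15.24 + 19.33)/2] = 4.09/17.285 ≈ 0.2366.
Arc elasticity E = %Δq/%ΔP ≈ -0.1628/0.2366 ≈ -0.69.
|E| < 1: demand is inelastic over this range.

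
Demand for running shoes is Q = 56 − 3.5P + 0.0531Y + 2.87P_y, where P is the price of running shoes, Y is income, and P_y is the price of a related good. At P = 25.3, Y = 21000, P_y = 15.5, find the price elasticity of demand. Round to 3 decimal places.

Evaluating quantity at (P, Y, P_y) gives Q = 56 − 3.5(25.3) + 0.0531(21000) + 2.87(15.5) = 56 − 88.55 + 1115.1 + 44.485 = 1127.035.
∂Q/∂P = −3.5, so E_p = (−3.5)·(25.3/1127.035) ≈ -0.079.
|E_p| < 1: demand is inelastic.

-0.079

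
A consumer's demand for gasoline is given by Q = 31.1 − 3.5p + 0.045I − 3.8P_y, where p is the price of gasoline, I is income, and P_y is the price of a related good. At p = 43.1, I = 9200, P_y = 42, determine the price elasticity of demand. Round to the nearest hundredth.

-1.12

At the given point, Q = 31.1 − 3.5(43.1) + 0.045(9200) − 3.8(42) = 31.1 − 150.85 + 414 − 159.6 = 134.65.
∂Q/∂p = −3.5, so E_p = (−3.5)·(43.1/134.65) ≈ -1.12.
|E_p| > 1: demand is elastic.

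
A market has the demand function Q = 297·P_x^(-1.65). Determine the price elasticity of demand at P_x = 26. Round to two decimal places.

-1.65

For a Cobb–Douglas (constant-elasticity) form Q = A·P_x^α·…, the elasticity with respect to P_x equals the exponent α at every point.
Here the exponent on P_x is -1.65, so the price elasticity of demand is -1.65.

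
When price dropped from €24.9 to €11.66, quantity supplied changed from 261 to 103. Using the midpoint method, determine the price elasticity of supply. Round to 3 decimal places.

%Δq = (103 − 261)/[(261 + 103)/2] = -158/182 ≈ -0.8681.
%ΔP = (11.66 − 24.9)/[(24.9 + 11.66)/2] = -13.24/18.28 ≈ -0.7243.
Arc elasticity E = %Δq/%ΔP ≈ -0.8681/-0.7243 ≈ 1.199.
|E| > 1: supply is elastic over this range.

1.199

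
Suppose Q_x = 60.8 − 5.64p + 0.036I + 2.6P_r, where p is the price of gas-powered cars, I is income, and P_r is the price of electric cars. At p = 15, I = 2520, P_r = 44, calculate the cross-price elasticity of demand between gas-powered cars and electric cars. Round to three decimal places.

0.631

First evaluate Q_x: 60.8 − 5.64(15) + 0.036(2520) + 2.6(44) = 60.8 − 84.6 + 90.72 + 114.4 = 181.32.
∂Q_x/∂P_r = +2.6, so E_xy = 2.6·(44/181.32) ≈ 0.631.
E_xy > 0: the goods are substitutes.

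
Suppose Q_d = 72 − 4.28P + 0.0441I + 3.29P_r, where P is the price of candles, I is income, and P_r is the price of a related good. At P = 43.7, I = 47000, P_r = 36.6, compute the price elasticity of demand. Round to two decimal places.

First evaluate Q_d: 72 − 4.28(43.7) + 0.0441(47000) + 3.29(36.6) = 72 − 187.036 + 2072.7 + 120.414 = 2078.078.
∂Q_d/∂P = −4.28, so E_p = (−4.28)·(43.7/2078.078) ≈ -0.09.
|E_p| < 1: demand is inelastic.

-0.09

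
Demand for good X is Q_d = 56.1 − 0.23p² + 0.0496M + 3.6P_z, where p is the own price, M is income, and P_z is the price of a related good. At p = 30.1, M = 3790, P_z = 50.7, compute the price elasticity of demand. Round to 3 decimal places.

Substituting, Q_d = 56.1 − 0.23(30.1)² + 0.0496(3790) + 3.6(50.7) = 56.1 − 208.3823 + 187.984 + 182.52 = 218.2217.
∂Q_d/∂p = −2·0.23·p = -13.846, so E_p = -13.846·(30.1/218.2217) ≈ -1.910.
|E_p| > 1: demand is elastic.

-1.910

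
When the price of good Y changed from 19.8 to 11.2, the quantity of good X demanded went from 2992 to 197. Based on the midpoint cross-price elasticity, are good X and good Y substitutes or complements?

substitutes

%ΔQ_x = (197 − 2992)/[(2992+197)/2] = -2795/1594.5 ≈ -1.7529.
%ΔP_y = (11.2 − 19.8)/[(19.8+11.2)/2] ≈ -0.5548.
E_xy = -1.7529/-0.5548 ≈ 3.159.
E_xy > 0, so the goods are substitutes.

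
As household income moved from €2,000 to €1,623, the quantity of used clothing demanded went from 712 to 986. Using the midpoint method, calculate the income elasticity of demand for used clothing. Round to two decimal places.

%ΔQ = (986 − 712)/[(712+986)/2] = 274/849 ≈ 0.3227.
%ΔI = (1,623 − 2,000)/[(2,000+1,623)/2] = -377/1811.5 ≈ -0.2081.
E_I = %ΔQ/%ΔI ≈ -1.55.
E_I < 0: inferior good.

-1.55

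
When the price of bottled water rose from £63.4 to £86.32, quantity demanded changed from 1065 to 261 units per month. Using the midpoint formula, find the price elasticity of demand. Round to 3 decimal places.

%ΔQ = (261 − 1065)/[(1065 + 261)/2] = -804/663 ≈ -1.2127.
%Δp = (86.32 − 63.4)/[(63.4 + 86.32)/2] = 22.92/74.86 ≈ 0.3062.
Arc elasticity E = %ΔQ/%Δp ≈ -1.2127/0.3062 ≈ -3.961.
|E| > 1: demand is elastic over this range.

-3.961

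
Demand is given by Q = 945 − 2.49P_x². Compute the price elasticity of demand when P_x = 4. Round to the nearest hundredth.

At P_x = 4, Q = 905.16.
dQ/dP_x = −2·2.49·P_x = −19.92.
Point elasticity E = (dQ/dP_x)·(P_x/Q) = -19.92 × 4/905.16 ≈ -0.09.
|E| < 1, so demand is inelastic at this price.

-0.09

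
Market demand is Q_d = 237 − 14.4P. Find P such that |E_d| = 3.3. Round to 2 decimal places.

12.63

Set −bP/(a − bP) = −3.3 ⇒ bP = 3.3(a − bP) ⇒ bP(1+3.3) = 3.3·a.
P = 3.3·237/(14.4·4.3) ≈ 12.63.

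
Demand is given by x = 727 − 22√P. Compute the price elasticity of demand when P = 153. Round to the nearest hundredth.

At P = 153, x = 454.875.
dx/dP = −22/(2√P) = −22/(2·12.3693).
Point elasticity E = (dx/dP)·(P/x) = -0.8893 × 153/454.875 ≈ -0.30.
|E| < 1, so demand is inelastic at this price.

-0.30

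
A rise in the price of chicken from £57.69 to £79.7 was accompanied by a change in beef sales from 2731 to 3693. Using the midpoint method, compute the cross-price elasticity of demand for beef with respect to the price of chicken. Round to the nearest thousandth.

%ΔQ_x = (3693 − 2731)/[(2731+3693)/2] = 962/3212 ≈ 0.2995.
%ΔP_y = (79.7 − 57.69)/[(57.69+79.7)/2] ≈ 0.3204.
E_xy = 0.2995/0.3204 ≈ 0.935.
E_xy > 0, so beef and chicken are substitutes.

0.935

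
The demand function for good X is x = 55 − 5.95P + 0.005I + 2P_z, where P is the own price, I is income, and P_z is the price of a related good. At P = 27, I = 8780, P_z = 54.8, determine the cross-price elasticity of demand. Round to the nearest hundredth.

2.29

Evaluating quantity at (P, I, P_z) gives x = 55 − 5.95(27) + 0.005(8780) + 2(54.8) = 55 − 160.65 + 43.9 + 109.6 = 47.85.
∂x/∂P_z = +2, so E_xy = 2·(54.8/47.85) ≈ 2.29.
E_xy > 0: the goods are substitutes.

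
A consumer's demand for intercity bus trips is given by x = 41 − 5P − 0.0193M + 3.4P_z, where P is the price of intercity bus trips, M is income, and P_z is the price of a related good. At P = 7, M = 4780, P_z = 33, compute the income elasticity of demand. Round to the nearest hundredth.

-3.56

At the given point, x = 41 − 5(7) − 0.0193(4780) + 3.4(33) = 41 − 35 − 92.254 + 112.2 = 25.946.
∂x/∂M = −0.0193, so E_I = -0.0193·(4780/25.946) ≈ -3.56.
E_I < 0: inferior good.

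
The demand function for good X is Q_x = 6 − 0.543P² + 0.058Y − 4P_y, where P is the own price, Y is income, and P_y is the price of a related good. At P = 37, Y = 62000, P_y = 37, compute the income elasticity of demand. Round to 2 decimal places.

First evaluate Q_x: 6 − 0.543(37)² + 0.058(62000) − 4(37) = 6 − 743.367 + 3596 − 148 = 2710.633.
∂Q_x/∂Y = +0.058, so E_I = 0.058·(62000/2710.633) ≈ 1.33.
E_I > 1: normal good (luxury).

1.33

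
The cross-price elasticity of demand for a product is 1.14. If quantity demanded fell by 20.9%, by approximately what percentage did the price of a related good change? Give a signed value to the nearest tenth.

%ΔQ ≈ E × %ΔP_y ⇒ %ΔP_y = %ΔQ / E = (-20.9%)/(1.14) ≈ -18.3%.

-18.3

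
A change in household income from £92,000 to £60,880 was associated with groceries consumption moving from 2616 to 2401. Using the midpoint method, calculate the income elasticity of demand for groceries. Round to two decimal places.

%ΔQ = (2401 − 2616)/[(2616+2401)/2] = -215/2508.5 ≈ -0.0857.
%ΔI = (60,880 − 92,000)/[(92,000+60,880)/2] = -31120/76440 ≈ -0.4071.
E_I = %ΔQ/%ΔI ≈ 0.21.
E_I ∈ (0,1): normal good (necessity).

0.21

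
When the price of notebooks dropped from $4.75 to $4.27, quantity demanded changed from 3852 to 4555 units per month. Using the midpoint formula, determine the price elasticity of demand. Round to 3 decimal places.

%Δq = (4555 − 3852)/[(3852 + 4555)/2] = 703/4203.5 ≈ 0.1672.
%ΔP = (4.27 − 4.75)/[(4.75 + 4.27)/2] = -0.48/4.51 ≈ -0.1064.
Arc elasticity E = %Δq/%ΔP ≈ 0.1672/-0.1064 ≈ -1.571.
|E| > 1: demand is elastic over this range.

-1.571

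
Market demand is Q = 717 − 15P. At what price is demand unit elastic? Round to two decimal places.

For linear demand Q = a − bP, E = −bP/(a − bP). |E| = 1 ⇒ bP = a − bP ⇒ P = a/(2b).
P = 717/(2·15) = 23.90.

23.90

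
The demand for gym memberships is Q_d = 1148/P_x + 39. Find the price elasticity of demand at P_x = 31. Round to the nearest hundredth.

-0.49

At P_x = 31, Q_d = 76.0323.
dQ_d/dP_x = −1148/P_x² = −1.1946.
Point elasticity E = (dQ_d/dP_x)·(P_x/Q_d) = -1.1946 × 31/76.0323 ≈ -0.49.
|E| < 1, so demand is inelastic at this price.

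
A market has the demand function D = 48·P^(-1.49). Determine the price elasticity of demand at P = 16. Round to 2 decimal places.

-1.49

For a Cobb–Douglas (constant-elasticity) form D = A·P^α·…, the elasticity with respect to P equals the exponent α at every point.
Here the exponent on P is -1.49, so the price elasticity of demand is -1.49.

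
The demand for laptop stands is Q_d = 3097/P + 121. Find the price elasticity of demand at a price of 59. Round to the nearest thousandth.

At P = 59, Q_d = 173.4915.
dQ_d/dP = −3097/P² = −0.8897.
Point elasticity E = (dQ_d/dP)·(P/Q_d) = -0.8897 × 59/173.4915 ≈ -0.303.
|E| < 1, so demand is inelastic at this price.

-0.303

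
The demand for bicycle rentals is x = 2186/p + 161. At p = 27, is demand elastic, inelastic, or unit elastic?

At p = 27, x = 241.963.
dx/dp = −2186/p² = −2.9986.
Point elasticity E = (dx/dp)·(p/x) = -2.9986 × 27/241.963 ≈ -0.335.
|E| ≈ 0.335 < 1, so demand is inelastic.

inelastic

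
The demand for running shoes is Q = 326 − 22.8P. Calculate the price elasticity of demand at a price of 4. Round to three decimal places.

-0.388

At P = 4, Q = 234.8.
dQ/dP = −22.8.
Point elasticity E = (dQ/dP)·(P/Q) = -22.8 × 4/234.8 ≈ -0.388.
|E| < 1, so demand is inelastic at this price.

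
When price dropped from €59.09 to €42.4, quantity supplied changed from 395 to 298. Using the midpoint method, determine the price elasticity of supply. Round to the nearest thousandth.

0.851

%Δq = (298 − 395)/[(395 + 298)/2] = -97/346.5 ≈ -0.2799.
%Δp = (42.4 − 59.09)/[(59.09 + 42.4)/2] = -16.69/50.745 ≈ -0.3289.
Arc elasticity E = %Δq/%Δp ≈ -0.2799/-0.3289 ≈ 0.851.
|E| < 1: supply is inelastic over this range.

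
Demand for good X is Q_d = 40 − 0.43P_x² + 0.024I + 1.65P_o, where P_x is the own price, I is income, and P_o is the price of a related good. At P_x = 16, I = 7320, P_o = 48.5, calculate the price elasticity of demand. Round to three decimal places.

-1.186

At the given point, Q_d = 40 − 0.43(16)² + 0.024(7320) + 1.65(48.5) = 40 − 110.08 + 175.68 + 80.025 = 185.625.
∂Q_d/∂P_x = −2·0.43·P_x = -13.76, so E_p = -13.76·(16/185.625) ≈ -1.186.
|E_p| > 1: demand is elastic.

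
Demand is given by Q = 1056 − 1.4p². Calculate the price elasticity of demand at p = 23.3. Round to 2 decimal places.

At p = 23.3, Q = 295.954.
dQ/dp = −2·1.4·p = −65.24.
Point elasticity E = (dQ/dp)·(p/Q) = -65.24 × 23.3/295.954 ≈ -5.14.
|E| > 1, so demand is elastic at this price.

-5.14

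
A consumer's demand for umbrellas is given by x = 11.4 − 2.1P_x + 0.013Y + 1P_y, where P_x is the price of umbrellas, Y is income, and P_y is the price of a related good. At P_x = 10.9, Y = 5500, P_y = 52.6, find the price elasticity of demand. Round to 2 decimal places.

-0.20

First evaluate x: 11.4 − 2.1(10.9) + 0.013(5500) + 1(52.6) = 11.4 − 22.89 + 71.5 + 52.6 = 112.61.
∂x/∂P_x = −2.1, so E_p = (−2.1)·(10.9/112.61) ≈ -0.20.
|E_p| < 1: demand is inelastic.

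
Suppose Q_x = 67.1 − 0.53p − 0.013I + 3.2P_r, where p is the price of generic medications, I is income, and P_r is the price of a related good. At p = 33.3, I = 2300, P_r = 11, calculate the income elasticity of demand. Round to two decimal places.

-0.55

Evaluating quantity at (p, I, P_r) gives Q_x = 67.1 − 0.53(33.3) − 0.013(2300) + 3.2(11) = 67.1 − 17.649 − 29.9 + 35.2 = 54.751.
∂Q_x/∂I = −0.013, so E_I = -0.013·(2300/54.751) ≈ -0.55.
E_I < 0: inferior good.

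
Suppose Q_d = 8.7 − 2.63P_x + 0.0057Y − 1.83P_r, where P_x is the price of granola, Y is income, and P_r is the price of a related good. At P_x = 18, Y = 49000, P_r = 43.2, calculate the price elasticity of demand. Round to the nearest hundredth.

-0.29

At the given point, Q_d = 8.7 − 2.63(18) + 0.0057(49000) − 1.83(43.2) = 8.7 − 47.34 + 279.3 − 79.056 = 161.604.
∂Q_d/∂P_x = −2.63, so E_p = (−2.63)·(18/161.604) ≈ -0.29.
|E_p| < 1: demand is inelastic.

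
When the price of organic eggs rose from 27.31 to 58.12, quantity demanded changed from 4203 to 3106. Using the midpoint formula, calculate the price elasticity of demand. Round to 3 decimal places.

%Δq = (3106 − 4203)/[(4203 + 3106)/2] = -1097/3654.5 ≈ -0.3002.
%Δp = (58.12 − 27.31)/[(27.31 + 58.12)/2] = 30.81/42.715 ≈ 0.7213.
Arc elasticity E = %Δq/%Δp ≈ -0.3002/0.7213 ≈ -0.416.
|E| < 1: demand is inelastic over this range.

-0.416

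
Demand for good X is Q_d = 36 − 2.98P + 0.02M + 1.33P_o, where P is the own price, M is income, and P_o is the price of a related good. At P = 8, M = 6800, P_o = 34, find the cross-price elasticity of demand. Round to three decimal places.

Evaluating quantity at (P, M, P_o) gives Q_d = 36 − 2.98(8) + 0.02(6800) + 1.33(34) = 36 − 23.84 + 136 + 45.22 = 193.38.
∂Q_d/∂P_o = +1.33, so E_xy = 1.33·(34/193.38) ≈ 0.234.
E_xy > 0: the goods are substitutes.

0.234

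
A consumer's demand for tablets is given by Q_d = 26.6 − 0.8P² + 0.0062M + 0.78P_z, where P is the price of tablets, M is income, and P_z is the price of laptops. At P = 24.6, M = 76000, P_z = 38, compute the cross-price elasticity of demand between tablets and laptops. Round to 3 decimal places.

Q_d = 26.6 − 0.8(24.6)² + 0.0062(76000) + 0.78(38) = 26.6 − 484.128 + 471.2 + 29.64 = 43.312.
∂Q_d/∂P_z = +0.78, so E_xy = 0.78·(38/43.312) ≈ 0.684.
E_xy > 0: the goods are substitutes.

0.684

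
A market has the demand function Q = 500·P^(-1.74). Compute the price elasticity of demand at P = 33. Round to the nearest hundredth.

For a Cobb–Douglas (constant-elasticity) form Q = A·P^α·…, the elasticity with respect to P equals the exponent α at every point.
Here the exponent on P is -1.74, so the price elasticity of demand is -1.74.

-1.74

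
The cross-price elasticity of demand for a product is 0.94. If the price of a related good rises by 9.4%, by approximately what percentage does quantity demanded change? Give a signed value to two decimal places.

8.84

%ΔQ ≈ E × %ΔP_y = (0.94) × (9.4%) ≈ 8.84%.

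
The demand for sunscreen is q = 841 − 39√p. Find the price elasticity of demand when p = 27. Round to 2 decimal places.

At p = 27, q = 638.3501.
dq/dp = −39/(2√p) = −39/(2·5.1962).
Point elasticity E = (dq/dp)·(p/q) = -3.7528 × 27/638.3501 ≈ -0.16.
|E| < 1, so demand is inelastic at this price.

-0.16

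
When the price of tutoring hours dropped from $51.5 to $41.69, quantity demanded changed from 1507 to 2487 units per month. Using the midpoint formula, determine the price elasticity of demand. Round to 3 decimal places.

%Δq = (2487 − 1507)/[(1507 + 2487)/2] = 980/1997 ≈ 0.4907.
%ΔP = (41.69 − 51.5)/[(51.5 + 41.69)/2] = -9.81/46.595 ≈ -0.2105.
Arc elasticity E = %Δq/%ΔP ≈ 0.4907/-0.2105 ≈ -2.331.
|E| > 1: demand is elastic over this range.

-2.331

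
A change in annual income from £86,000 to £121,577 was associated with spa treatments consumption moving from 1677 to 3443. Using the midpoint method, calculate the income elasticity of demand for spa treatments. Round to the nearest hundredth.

2.01

%ΔQ = (3443 − 1677)/[(1677+3443)/2] = 1766/2560 ≈ 0.6898.
%ΔY = (121,577 − 86,000)/[(86,000+121,577)/2] = 35577/103788.5 ≈ 0.3428.
E_I = %ΔQ/%ΔY ≈ 2.01.
E_I > 1: normal good (luxury).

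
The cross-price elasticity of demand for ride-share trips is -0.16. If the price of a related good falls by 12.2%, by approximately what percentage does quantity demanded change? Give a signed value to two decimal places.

1.95

%ΔQ ≈ E × %ΔP_y = (-0.16) × (-12.2%) ≈ 1.95%.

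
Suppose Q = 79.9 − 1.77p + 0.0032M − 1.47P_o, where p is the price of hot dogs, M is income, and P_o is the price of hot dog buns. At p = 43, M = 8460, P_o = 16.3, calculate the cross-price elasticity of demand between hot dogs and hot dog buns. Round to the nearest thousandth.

Substituting, Q = 79.9 − 1.77(43) + 0.0032(8460) − 1.47(16.3) = 79.9 − 76.11 + 27.072 − 23.961 = 6.901.
∂Q/∂P_o = −1.47, so E_xy = -1.47·(16.3/6.901) ≈ -3.472.
E_xy < 0: the goods are complements.

-3.472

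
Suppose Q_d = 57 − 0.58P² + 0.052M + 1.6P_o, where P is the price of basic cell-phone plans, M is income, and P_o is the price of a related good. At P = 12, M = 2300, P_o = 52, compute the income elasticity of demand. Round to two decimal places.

0.68

Q_d = 57 − 0.58(12)² + 0.052(2300) + 1.6(52) = 57 − 83.52 + 119.6 + 83.2 = 176.28.
∂Q_d/∂M = +0.052, so E_I = 0.052·(2300/176.28) ≈ 0.68.
E_I ∈ (0,1): normal good (necessity).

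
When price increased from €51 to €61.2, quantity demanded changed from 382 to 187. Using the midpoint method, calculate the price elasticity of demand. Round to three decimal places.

%ΔQ = (187 − 382)/[(382 + 187)/2] = -195/284.5 ≈ -0.6854.
%ΔP = (61.2 − 51)/[(51 + 61.2)/2] = 10.2/56.1 ≈ 0.1818.
Arc elasticity E = %ΔQ/%ΔP ≈ -0.6854/0.1818 ≈ -3.770.
|E| > 1: demand is elastic over this range.

-3.770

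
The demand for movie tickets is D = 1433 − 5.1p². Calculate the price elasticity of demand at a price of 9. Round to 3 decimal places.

-0.810

At p = 9, D = 1019.9.
dD/dp = −2·5.1·p = −91.8.
Point elasticity E = (dD/dp)·(p/D) = -91.8 × 9/1019.9 ≈ -0.810.
|E| < 1, so demand is inelastic at this price.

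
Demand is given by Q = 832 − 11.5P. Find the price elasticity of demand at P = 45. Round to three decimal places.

-1.645

At P = 45, Q = 314.5.
dQ/dP = −11.5.
Point elasticity E = (dQ/dP)·(P/Q) = -11.5 × 45/314.5 ≈ -1.645.
|E| > 1, so demand is elastic at this price.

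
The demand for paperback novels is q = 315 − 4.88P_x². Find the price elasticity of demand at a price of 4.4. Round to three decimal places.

-0.857

At P_x = 4.4, q = 220.5232.
dq/dP_x = −2·4.88·P_x = −42.944.
Point elasticity E = (dq/dP_x)·(P_x/q) = -42.944 × 4.4/220.5232 ≈ -0.857.
|E| < 1, so demand is inelastic at this price.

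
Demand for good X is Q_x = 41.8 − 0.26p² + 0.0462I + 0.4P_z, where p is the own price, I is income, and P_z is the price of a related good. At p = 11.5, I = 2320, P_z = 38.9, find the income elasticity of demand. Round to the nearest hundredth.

Evaluating quantity at (p, I, P_z) gives Q_x = 41.8 − 0.26(11.5)² + 0.0462(2320) + 0.4(38.9) = 41.8 − 34.385 + 107.184 + 15.56 = 130.159.
∂Q_x/∂I = +0.0462, so E_I = 0.0462·(2320/130.159) ≈ 0.82.
E_I ∈ (0,1): normal good (necessity).

0.82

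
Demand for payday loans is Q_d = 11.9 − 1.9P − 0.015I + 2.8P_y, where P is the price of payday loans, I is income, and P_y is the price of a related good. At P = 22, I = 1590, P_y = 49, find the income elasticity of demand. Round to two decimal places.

First evaluate Q_d: 11.9 − 1.9(22) − 0.015(1590) + 2.8(49) = 11.9 − 41.8 − 23.85 + 137.2 = 83.45.
∂Q_d/∂I = −0.015, so E_I = -0.015·(1590/83.45) ≈ -0.29.
E_I < 0: inferior good.

-0.29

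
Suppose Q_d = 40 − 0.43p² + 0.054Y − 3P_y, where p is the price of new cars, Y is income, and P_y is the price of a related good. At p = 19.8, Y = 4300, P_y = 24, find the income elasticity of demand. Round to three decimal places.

7.343

Evaluating quantity at (p, Y, P_y) gives Q_d = 40 − 0.43(19.8)² + 0.054(4300) − 3(24) = 40 − 168.5772 + 232.2 − 72 = 31.6228.
∂Q_d/∂Y = +0.054, so E_I = 0.054·(4300/31.6228) ≈ 7.343.
E_I > 1: normal good (luxury).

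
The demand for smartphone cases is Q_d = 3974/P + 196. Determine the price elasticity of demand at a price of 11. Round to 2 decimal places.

-0.65

At P = 11, Q_d = 557.2727.
dQ_d/dP = −3974/P² = −32.843.
Point elasticity E = (dQ_d/dP)·(P/Q_d) = -32.843 × 11/557.2727 ≈ -0.65.
|E| < 1, so demand is inelastic at this price.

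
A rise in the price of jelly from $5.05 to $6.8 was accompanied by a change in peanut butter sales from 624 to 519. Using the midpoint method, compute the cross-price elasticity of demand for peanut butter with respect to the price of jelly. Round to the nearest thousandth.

%ΔQ_x = (519 − 624)/[(624+519)/2] = -105/571.5 ≈ -0.1837.
%ΔP_y = (6.8 − 5.05)/[(5.05+6.8)/2] ≈ 0.2954.
E_xy = -0.1837/0.2954 ≈ -0.622.
E_xy < 0, so peanut butter and jelly are complements.

-0.622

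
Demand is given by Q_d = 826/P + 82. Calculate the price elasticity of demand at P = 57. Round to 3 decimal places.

At P = 57, Q_d = 96.4912.
dQ_d/dP = −826/P² = −0.2542.
Point elasticity E = (dQ_d/dP)·(P/Q_d) = -0.2542 × 57/96.4912 ≈ -0.150.
|E| < 1, so demand is inelastic at this price.

-0.150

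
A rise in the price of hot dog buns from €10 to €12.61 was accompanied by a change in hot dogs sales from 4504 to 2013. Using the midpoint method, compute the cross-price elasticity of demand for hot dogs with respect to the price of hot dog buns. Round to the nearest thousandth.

%ΔQ_x = (2013 − 4504)/[(4504+2013)/2] = -2491/3258.5 ≈ -0.7645.
%ΔP_y = (12.61 − 10)/[(10+12.61)/2] ≈ 0.2309.
E_xy = -0.7645/0.2309 ≈ -3.311.
E_xy < 0, so hot dogs and hot dog buns are complements.

-3.311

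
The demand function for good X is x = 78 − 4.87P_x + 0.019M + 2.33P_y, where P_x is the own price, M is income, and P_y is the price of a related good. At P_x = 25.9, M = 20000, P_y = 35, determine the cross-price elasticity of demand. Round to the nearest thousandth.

0.197

Substituting, x = 78 − 4.87(25.9) + 0.019(20000) + 2.33(35) = 78 − 126.133 + 380 + 81.55 = 413.417.
∂x/∂P_y = +2.33, so E_xy = 2.33·(35/413.417) ≈ 0.197.
E_xy > 0: the goods are substitutes.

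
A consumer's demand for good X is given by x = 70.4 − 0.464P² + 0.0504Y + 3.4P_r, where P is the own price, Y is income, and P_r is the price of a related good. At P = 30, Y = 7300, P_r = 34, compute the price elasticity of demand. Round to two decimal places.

-6.13

Substituting, x = 70.4 − 0.464(30)² + 0.0504(7300) + 3.4(34) = 70.4 − 417.6 + 367.92 + 115.6 = 136.32.
∂x/∂P = −2·0.464·P = -27.84, so E_p = -27.84·(30/136.32) ≈ -6.13.
|E_p| > 1: demand is elastic.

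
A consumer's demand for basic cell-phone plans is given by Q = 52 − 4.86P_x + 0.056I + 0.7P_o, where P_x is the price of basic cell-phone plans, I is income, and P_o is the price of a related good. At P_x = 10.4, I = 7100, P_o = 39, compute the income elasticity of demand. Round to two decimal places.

0.93

First evaluate Q: 52 − 4.86(10.4) + 0.056(7100) + 0.7(39) = 52 − 50.544 + 397.6 + 27.3 = 426.356.
∂Q/∂I = +0.056, so E_I = 0.056·(7100/426.356) ≈ 0.93.
E_I ∈ (0,1): normal good (necessity).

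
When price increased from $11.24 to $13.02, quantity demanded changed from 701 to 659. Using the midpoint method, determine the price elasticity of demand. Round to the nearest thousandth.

-0.421

%ΔQ = (659 − 701)/[(701 + 659)/2] = -42/680 ≈ -0.0618.
%ΔP = (13.02 − 11.24)/[(11.24 + 13.02)/2] = 1.78/12.13 ≈ 0.1467.
Arc elasticity E = %ΔQ/%ΔP ≈ -0.0618/0.1467 ≈ -0.421.
|E| < 1: demand is inelastic over this range.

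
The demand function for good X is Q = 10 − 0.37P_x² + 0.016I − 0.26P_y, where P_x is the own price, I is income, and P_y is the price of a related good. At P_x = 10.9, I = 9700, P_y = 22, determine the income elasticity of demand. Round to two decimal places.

1.34

Q = 10 − 0.37(10.9)² + 0.016(9700) − 0.26(22) = 10 − 43.9597 + 155.2 − 5.72 = 115.5203.
∂Q/∂I = +0.016, so E_I = 0.016·(9700/115.5203) ≈ 1.34.
E_I > 1: normal good (luxury).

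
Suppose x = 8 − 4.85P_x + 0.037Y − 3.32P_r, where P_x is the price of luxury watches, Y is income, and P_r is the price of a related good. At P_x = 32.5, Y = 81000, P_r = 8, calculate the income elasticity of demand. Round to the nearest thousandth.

First evaluate x: 8 − 4.85(32.5) + 0.037(81000) − 3.32(8) = 8 − 157.625 + 2997 − 26.56 = 2820.815.
∂x/∂Y = +0.037, so E_I = 0.037·(81000/2820.815) ≈ 1.062.
E_I > 1: normal good (luxury).

1.062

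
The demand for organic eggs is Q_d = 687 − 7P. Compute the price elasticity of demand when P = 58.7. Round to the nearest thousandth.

At P = 58.7, Q_d = 276.1.
dQ_d/dP = −7.
Point elasticity E = (dQ_d/dP)·(P/Q_d) = -7 × 58.7/276.1 ≈ -1.488.
|E| > 1, so demand is elastic at this price.

-1.488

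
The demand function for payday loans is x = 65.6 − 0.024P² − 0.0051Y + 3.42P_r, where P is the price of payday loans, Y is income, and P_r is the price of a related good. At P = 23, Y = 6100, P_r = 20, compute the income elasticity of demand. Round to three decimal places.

Substituting, x = 65.6 − 0.024(23)² − 0.0051(6100) + 3.42(20) = 65.6 − 12.696 − 31.11 + 68.4 = 90.194.
∂x/∂Y = −0.0051, so E_I = -0.0051·(6100/90.194) ≈ -0.345.
E_I < 0: inferior good.

-0.345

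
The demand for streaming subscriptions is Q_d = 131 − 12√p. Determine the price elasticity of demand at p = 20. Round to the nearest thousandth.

-0.347

At p = 20, Q_d = 77.3344.
dQ_d/dp = −12/(2√p) = −12/(2·4.4721).
Point elasticity E = (dQ_d/dp)·(p/Q_d) = -1.3416 × 20/77.3344 ≈ -0.347.
|E| < 1, so demand is inelastic at this price.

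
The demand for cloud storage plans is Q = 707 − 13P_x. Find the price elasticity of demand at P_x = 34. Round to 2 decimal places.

-1.67

At P_x = 34, Q = 265.
dQ/dP_x = −13.
Point elasticity E = (dQ/dP_x)·(P_x/Q) = -13 × 34/265 ≈ -1.67.
|E| > 1, so demand is elastic at this price.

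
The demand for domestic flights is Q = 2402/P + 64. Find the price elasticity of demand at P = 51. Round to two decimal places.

-0.42

At P = 51, Q = 111.098.
dQ/dP = −2402/P² = −0.9235.
Point elasticity E = (dQ/dP)·(P/Q) = -0.9235 × 51/111.098 ≈ -0.42.
|E| < 1, so demand is inelastic at this price.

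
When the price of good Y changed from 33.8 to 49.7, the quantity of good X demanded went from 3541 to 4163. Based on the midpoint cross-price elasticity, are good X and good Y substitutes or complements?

substitutes

%ΔQ_x = (4163 − 3541)/[(3541+4163)/2] = 622/3852 ≈ 0.1615.
%ΔP_y = (49.7 − 33.8)/[(33.8+49.7)/2] ≈ 0.3808.
E_xy = 0.1615/0.3808 ≈ 0.424.
E_xy > 0, so the goods are substitutes.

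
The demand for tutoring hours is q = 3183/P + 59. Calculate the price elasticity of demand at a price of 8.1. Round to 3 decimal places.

At P = 8.1, q = 451.963.
dq/dP = −3183/P² = −48.5139.
Point elasticity E = (dq/dP)·(P/q) = -48.5139 × 8.1/451.963 ≈ -0.869.
|E| < 1, so demand is inelastic at this price.

-0.869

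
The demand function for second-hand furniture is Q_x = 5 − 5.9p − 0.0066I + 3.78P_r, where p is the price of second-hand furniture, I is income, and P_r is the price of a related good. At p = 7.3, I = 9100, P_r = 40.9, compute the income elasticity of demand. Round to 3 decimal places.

First evaluate Q_x: 5 − 5.9(7.3) − 0.0066(9100) + 3.78(40.9) = 5 − 43.07 − 60.06 + 154.602 = 56.472.
∂Q_x/∂I = −0.0066, so E_I = -0.0066·(9100/56.472) ≈ -1.064.
E_I < 0: inferior good.

-1.064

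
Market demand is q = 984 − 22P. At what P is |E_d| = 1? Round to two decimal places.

For linear demand q = a − bP, E = −bP/(a − bP). |E| = 1 ⇒ bP = a − bP ⇒ P = a/(2b).
P = 984/(2·22) ≈ 22.36.

22.36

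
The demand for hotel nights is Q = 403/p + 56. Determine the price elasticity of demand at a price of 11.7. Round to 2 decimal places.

At p = 11.7, Q = 90.4444.
dQ/dp = −403/p² = −2.944.
Point elasticity E = (dQ/dp)·(p/Q) = -2.944 × 11.7/90.4444 ≈ -0.38.
|E| < 1, so demand is inelastic at this price.

-0.38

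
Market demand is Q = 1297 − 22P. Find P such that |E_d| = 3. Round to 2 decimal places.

Set −bP/(a − bP) = −3 ⇒ bP = 3(a − bP) ⇒ bP(1+3) = 3·a.
P = 3·1297/(22·4) ≈ 44.22.

44.22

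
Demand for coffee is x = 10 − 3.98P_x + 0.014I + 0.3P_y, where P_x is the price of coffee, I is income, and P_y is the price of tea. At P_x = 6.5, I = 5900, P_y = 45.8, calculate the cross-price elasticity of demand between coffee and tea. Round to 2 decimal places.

0.17

At the given point, x = 10 − 3.98(6.5) + 0.014(5900) + 0.3(45.8) = 10 − 25.87 + 82.6 + 13.74 = 80.47.
∂x/∂P_y = +0.3, so E_xy = 0.3·(45.8/80.47) ≈ 0.17.
E_xy > 0: the goods are substitutes.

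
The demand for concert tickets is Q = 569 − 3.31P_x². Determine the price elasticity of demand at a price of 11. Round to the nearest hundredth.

At P_x = 11, Q = 168.49.
dQ/dP_x = −2·3.31·P_x = −72.82.
Point elasticity E = (dQ/dP_x)·(P_x/Q) = -72.82 × 11/168.49 ≈ -4.75.
|E| > 1, so demand is elastic at this price.

-4.75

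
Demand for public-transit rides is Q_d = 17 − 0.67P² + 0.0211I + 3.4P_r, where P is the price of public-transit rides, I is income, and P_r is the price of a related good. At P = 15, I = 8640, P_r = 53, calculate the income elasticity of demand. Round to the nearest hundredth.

0.80

Evaluating quantity at (P, I, P_r) gives Q_d = 17 − 0.67(15)² + 0.0211(8640) + 3.4(53) = 17 − 150.75 + 182.304 + 180.2 = 228.754.
∂Q_d/∂I = +0.0211, so E_I = 0.0211·(8640/228.754) ≈ 0.80.
E_I ∈ (0,1): normal good (necessity).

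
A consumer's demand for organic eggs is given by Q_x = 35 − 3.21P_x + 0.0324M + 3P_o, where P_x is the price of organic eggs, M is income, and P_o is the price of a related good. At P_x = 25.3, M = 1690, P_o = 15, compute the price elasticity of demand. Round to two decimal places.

First evaluate Q_x: 35 − 3.21(25.3) + 0.0324(1690) + 3(15) = 35 − 81.213 + 54.756 + 45 = 53.543.
∂Q_x/∂P_x = −3.21, so E_p = (−3.21)·(25.3/53.543) ≈ -1.52.
|E_p| > 1: demand is elastic.

-1.52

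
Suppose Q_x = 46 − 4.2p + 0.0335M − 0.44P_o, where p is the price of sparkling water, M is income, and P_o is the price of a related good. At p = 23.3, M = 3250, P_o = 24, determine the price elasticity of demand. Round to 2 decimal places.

First evaluate Q_x: 46 − 4.2(23.3) + 0.0335(3250) − 0.44(24) = 46 − 97.86 + 108.875 − 10.56 = 46.455.
∂Q_x/∂p = −4.2, so E_p = (−4.2)·(23.3/46.455) ≈ -2.11.
|E_p| > 1: demand is elastic.

-2.11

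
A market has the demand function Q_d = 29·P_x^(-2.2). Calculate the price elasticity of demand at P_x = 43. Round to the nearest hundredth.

-2.20

For a Cobb–Douglas (constant-elasticity) form Q_d = A·P_x^α·…, the elasticity with respect to P_x equals the exponent α at every point.
Here the exponent on P_x is -2.2, so the price elasticity of demand is -2.20.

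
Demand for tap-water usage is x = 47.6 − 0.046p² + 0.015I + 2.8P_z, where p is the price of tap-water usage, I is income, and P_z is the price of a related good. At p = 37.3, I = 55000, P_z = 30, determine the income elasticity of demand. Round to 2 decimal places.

0.92

Substituting, x = 47.6 − 0.046(37.3)² + 0.015(55000) + 2.8(30) = 47.6 − 63.9993 + 825 + 84 = 892.6007.
∂x/∂I = +0.015, so E_I = 0.015·(55000/892.6007) ≈ 0.92.
E_I ∈ (0,1): normal good (necessity).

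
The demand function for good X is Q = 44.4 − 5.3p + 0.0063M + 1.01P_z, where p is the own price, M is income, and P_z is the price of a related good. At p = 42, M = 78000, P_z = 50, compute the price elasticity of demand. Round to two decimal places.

At the given point, Q = 44.4 − 5.3(42) + 0.0063(78000) + 1.01(50) = 44.4 − 222.6 + 491.4 + 50.5 = 363.7.
∂Q/∂p = −5.3, so E_p = (−5.3)·(42/363.7) ≈ -0.61.
|E_p| < 1: demand is inelastic.

-0.61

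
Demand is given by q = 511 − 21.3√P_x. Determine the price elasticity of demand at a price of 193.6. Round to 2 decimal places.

At P_x = 193.6, q = 214.6313.
dq/dP_x = −21.3/(2√P_x) = −21.3/(2·13.914).
Point elasticity E = (dq/dP_x)·(P_x/q) = -0.7654 × 193.6/214.6313 ≈ -0.69.
|E| < 1, so demand is inelastic at this price.

-0.69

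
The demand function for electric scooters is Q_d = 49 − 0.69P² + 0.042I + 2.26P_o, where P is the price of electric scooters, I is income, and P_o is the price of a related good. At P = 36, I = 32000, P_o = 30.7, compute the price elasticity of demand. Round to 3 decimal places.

At the given point, Q_d = 49 − 0.69(36)² + 0.042(32000) + 2.26(30.7) = 49 − 894.24 + 1344 + 69.382 = 568.142.
∂Q_d/∂P = −2·0.69·P = -49.68, so E_p = -49.68·(36/568.142) ≈ -3.148.
|E_p| > 1: demand is elastic.

-3.148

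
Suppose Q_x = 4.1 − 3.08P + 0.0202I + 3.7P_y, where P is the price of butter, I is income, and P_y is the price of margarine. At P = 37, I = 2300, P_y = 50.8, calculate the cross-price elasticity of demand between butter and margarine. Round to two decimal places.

1.51

Substituting, Q_x = 4.1 − 3.08(37) + 0.0202(2300) + 3.7(50.8) = 4.1 − 113.96 + 46.46 + 187.96 = 124.56.
∂Q_x/∂P_y = +3.7, so E_xy = 3.7·(50.8/124.56) ≈ 1.51.
E_xy > 0: the goods are substitutes.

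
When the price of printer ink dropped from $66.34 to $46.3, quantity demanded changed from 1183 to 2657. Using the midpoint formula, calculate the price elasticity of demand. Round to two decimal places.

-2.16

%ΔQ = (2657 − 1183)/[(1183 + 2657)/2] = 1474/1920 ≈ 0.7677.
%Δp = (46.3 − 66.34)/[(66.34 + 46.3)/2] = -20.04/56.32 ≈ -0.3558.
Arc elasticity E = %ΔQ/%Δp ≈ 0.7677/-0.3558 ≈ -2.16.
|E| > 1: demand is elastic over this range.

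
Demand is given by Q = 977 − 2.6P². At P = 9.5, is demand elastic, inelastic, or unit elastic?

At P = 9.5, Q = 742.35.
dQ/dP = −2·2.6·P = −49.4.
Point elasticity E = (dQ/dP)·(P/Q) = -49.4 × 9.5/742.35 ≈ -0.632.
|E| ≈ 0.632 < 1, so demand is inelastic.

inelastic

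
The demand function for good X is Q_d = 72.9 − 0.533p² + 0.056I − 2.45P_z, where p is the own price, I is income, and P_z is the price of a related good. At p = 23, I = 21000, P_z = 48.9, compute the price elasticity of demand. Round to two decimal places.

-0.67

Q_d = 72.9 − 0.533(23)² + 0.056(21000) − 2.45(48.9) = 72.9 − 281.957 + 1176 − 119.805 = 847.138.
∂Q_d/∂p = −2·0.533·p = -24.518, so E_p = -24.518·(23/847.138) ≈ -0.67.
|E_p| < 1: demand is inelastic.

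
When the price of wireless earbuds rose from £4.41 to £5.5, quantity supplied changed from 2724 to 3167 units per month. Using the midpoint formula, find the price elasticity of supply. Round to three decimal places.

%ΔQ = (3167 − 2724)/[(2724 + 3167)/2] = 443/2945.5 ≈ 0.1504.
%ΔP = (5.5 − 4.41)/[(4.41 + 5.5)/2] = 1.09/4.955 ≈ 0.2200.
Arc elasticity E = %ΔQ/%ΔP ≈ 0.1504/0.2200 ≈ 0.684.
|E| < 1: supply is inelastic over this range.

0.684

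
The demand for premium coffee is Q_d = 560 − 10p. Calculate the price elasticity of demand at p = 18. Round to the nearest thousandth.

At p = 18, Q_d = 380.
dQ_d/dp = −10.
Point elasticity E = (dQ_d/dp)·(p/Q_d) = -10 × 18/380 ≈ -0.474.
|E| < 1, so demand is inelastic at this price.

-0.474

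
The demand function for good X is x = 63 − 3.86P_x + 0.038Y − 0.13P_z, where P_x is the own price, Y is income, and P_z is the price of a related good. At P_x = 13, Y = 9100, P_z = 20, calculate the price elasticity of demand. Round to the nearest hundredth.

At the given point, x = 63 − 3.86(13) + 0.038(9100) − 0.13(20) = 63 − 50.18 + 345.8 − 2.6 = 356.02.
∂x/∂P_x = −3.86, so E_p = (−3.86)·(13/356.02) ≈ -0.14.
|E_p| < 1: demand is inelastic.

-0.14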